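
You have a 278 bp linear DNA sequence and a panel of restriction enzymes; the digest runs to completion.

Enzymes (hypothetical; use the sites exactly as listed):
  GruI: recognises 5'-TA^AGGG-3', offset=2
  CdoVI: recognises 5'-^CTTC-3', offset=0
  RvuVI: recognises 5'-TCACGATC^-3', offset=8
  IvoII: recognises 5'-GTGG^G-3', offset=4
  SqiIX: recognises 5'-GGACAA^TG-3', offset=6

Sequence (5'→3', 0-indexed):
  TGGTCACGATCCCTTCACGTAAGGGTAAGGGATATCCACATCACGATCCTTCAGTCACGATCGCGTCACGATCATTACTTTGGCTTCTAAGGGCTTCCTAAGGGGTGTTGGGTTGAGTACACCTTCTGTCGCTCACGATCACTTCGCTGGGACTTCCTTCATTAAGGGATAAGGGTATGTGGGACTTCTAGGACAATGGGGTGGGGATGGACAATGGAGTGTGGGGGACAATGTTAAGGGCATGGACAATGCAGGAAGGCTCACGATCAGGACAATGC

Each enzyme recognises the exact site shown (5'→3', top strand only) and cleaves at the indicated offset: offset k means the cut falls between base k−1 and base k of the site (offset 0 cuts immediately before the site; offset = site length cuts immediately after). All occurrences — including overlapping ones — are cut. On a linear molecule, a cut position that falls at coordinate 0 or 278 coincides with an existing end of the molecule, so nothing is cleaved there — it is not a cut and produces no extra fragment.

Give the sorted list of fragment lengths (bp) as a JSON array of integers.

[1,1,2,3,4,4,5,6,6,7,7,7,7,8,8,9,10,10,10,11,11,11,11,12,13,14,18,19,21,22]

Per-enzyme occurrences:
  GruI TAAGGG/2: at [19, 25, 87, 98, 162, 169, 234] ⇒ [21, 27, 89, 100, 164, 171, 236]
  CdoVI CTTC/0: at [12, 48, 83, 93, 122, 141, 152, 156, 184] ⇒ [12, 48, 83, 93, 122, 141, 152, 156, 184]
  RvuVI TCACGATC/8: at [3, 40, 54, 65, 132, 260] ⇒ [11, 48, 62, 73, 140, 268]
  IvoII GTGGG/4: at [178, 200, 220] ⇒ [182, 204, 224]
  SqiIX GGACAATG/6: at [190, 208, 225, 243, 269] ⇒ [196, 214, 231, 249, 275]

All cut coordinates (distinct, sorted): [11, 12, 21, 27, 48, 62, 73, 83, 89, 93, 100, 122, 140, 141, 152, 156, 164, 171, 182, 184, 196, 204, 214, 224, 231, 236, 249, 268, 275]

Fragment lengths:
  [0,11): 11 bp
  [11,12): 1 bp
  [12,21): 9 bp
  [21,27): 6 bp
  [27,48): 21 bp
  [48,62): 14 bp
  [62,73): 11 bp
  [73,83): 10 bp
  [83,89): 6 bp
  [89,93): 4 bp
  [93,100): 7 bp
  [100,122): 22 bp
  [122,140): 18 bp
  [140,141): 1 bp
  [141,152): 11 bp
  [152,156): 4 bp
  [156,164): 8 bp
  [164,171): 7 bp
  [171,182): 11 bp
  [182,184): 2 bp
  [184,196): 12 bp
  [196,204): 8 bp
  [204,214): 10 bp
  [214,224): 10 bp
  [224,231): 7 bp
  [231,236): 5 bp
  [236,249): 13 bp
  [249,268): 19 bp
  [268,275): 7 bp
  [275,278): 3 bp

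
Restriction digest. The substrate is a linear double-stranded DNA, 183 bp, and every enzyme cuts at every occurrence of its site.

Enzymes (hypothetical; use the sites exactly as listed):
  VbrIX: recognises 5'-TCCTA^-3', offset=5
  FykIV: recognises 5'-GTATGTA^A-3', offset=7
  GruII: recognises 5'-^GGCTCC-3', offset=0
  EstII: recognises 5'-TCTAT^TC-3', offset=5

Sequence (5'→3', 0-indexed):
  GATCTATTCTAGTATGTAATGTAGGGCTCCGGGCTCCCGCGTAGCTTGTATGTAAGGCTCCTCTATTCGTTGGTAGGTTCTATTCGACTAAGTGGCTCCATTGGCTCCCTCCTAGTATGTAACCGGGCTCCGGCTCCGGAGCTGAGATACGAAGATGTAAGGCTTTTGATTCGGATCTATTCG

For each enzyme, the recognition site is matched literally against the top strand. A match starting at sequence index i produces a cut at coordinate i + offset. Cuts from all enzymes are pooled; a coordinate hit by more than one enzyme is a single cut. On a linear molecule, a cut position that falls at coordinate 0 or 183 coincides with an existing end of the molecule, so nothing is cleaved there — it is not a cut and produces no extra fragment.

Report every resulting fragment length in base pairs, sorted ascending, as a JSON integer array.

Per-enzyme occurrences:
  VbrIX TCCTA/5: at [109] ⇒ [114]
  FykIV GTATGTAA/7: at [11, 47, 114] ⇒ [18, 54, 121]
  GruII GGCTCC/0: at [24, 31, 55, 93, 102, 125, 131] ⇒ [24, 31, 55, 93, 102, 125, 131]
  EstII TCTATTC/5: at [2, 61, 78, 175] ⇒ [7, 66, 83, 180]

All cut coordinates (distinct, sorted): [7, 18, 24, 31, 54, 55, 66, 83, 93, 102, 114, 121, 125, 131, 180]

Fragment lengths:
  [0,7): 7 bp
  [7,18): 11 bp
  [18,24): 6 bp
  [24,31): 7 bp
  [31,54): 23 bp
  [54,55): 1 bp
  [55,66): 11 bp
  [66,83): 17 bp
  [83,93): 10 bp
  [93,102): 9 bp
  [102,114): 12 bp
  [114,121): 7 bp
  [121,125): 4 bp
  [125,131): 6 bp
  [131,180): 49 bp
  [180,183): 3 bp

[1,3,4,6,6,7,7,7,9,10,11,11,12,17,23,49]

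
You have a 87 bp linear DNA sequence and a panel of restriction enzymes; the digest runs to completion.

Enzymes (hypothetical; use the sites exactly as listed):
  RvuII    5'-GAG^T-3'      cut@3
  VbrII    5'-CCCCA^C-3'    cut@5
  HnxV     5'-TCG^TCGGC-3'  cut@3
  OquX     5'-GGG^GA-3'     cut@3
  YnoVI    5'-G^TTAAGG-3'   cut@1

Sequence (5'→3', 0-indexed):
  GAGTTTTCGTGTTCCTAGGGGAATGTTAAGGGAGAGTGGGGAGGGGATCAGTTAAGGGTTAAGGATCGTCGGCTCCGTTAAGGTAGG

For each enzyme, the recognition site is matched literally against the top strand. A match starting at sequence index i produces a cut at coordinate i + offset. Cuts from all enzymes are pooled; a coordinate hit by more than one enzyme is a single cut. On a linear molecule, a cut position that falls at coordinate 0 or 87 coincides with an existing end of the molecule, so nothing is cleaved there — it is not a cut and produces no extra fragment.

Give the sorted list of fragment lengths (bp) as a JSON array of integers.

Site scan:
  RvuII GAGT/3: at [0, 33] ⇒ [3, 36]
  VbrII (CCCCAC, off=5): no sites
  HnxV TCGTCGGC/3: at [65] ⇒ [68]
  OquX GGGGA/3: at [17, 37, 42] ⇒ [20, 40, 45]
  YnoVI GTTAAGG/1: at [24, 50, 57, 76] ⇒ [25, 51, 58, 77]

Pooled cuts: [3, 20, 25, 36, 40, 45, 51, 58, 68, 77]

Fragment lengths:
  [0,3): 3 bp
  [3,20): 17 bp
  [20,25): 5 bp
  [25,36): 11 bp
  [36,40): 4 bp
  [40,45): 5 bp
  [45,51): 6 bp
  [51,58): 7 bp
  [58,68): 10 bp
  [68,77): 9 bp
  [77,87): 10 bp

[3,4,5,5,6,7,9,10,10,11,17]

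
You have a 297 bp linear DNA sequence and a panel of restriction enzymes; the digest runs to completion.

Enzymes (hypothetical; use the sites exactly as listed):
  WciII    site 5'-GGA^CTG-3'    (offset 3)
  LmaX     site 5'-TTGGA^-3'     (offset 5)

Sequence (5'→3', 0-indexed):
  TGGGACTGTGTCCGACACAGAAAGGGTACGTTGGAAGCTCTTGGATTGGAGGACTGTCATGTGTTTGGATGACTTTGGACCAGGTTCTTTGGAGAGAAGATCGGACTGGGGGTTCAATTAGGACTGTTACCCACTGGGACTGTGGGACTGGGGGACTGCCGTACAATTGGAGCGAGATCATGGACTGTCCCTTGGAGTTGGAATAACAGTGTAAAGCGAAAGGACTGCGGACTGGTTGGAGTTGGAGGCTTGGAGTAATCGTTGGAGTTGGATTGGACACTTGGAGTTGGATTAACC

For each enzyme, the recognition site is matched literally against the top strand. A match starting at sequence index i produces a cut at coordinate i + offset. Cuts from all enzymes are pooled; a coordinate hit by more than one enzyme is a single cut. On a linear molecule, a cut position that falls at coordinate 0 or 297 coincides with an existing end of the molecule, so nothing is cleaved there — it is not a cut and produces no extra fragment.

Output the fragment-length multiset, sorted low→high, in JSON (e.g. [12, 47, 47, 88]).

[3,5,5,5,6,6,6,6,6,7,8,8,8,8,9,10,10,12,12,12,13,14,16,16,16,18,22,30]

Scan for sites:
  WciII (GGACTG, off=3): starts [2, 50, 102, 120, 136, 144, 152, 181, 221, 228] → cuts [5, 53, 105, 123, 139, 147, 155, 184, 224, 231]
  LmaX (TTGGA, off=5): starts [30, 40, 45, 64, 74, 88, 166, 191, 197, 235, 241, 249, 261, 267, 272, 280, 286] → cuts [35, 45, 50, 69, 79, 93, 171, 196, 202, 240, 246, 254, 266, 272, 277, 285, 291]

All cut coordinates (distinct, sorted): [5, 35, 45, 50, 53, 69, 79, 93, 105, 123, 139, 147, 155, 171, 184, 196, 202, 224, 231, 240, 246, 254, 266, 272, 277, 285, 291]

Fragments:
  [0,5): 5 bp
  [5,35): 30 bp
  [35,45): 10 bp
  [45,50): 5 bp
  [50,53): 3 bp
  [53,69): 16 bp
  [69,79): 10 bp
  [79,93): 14 bp
  [93,105): 12 bp
  [105,123): 18 bp
  [123,139): 16 bp
  [139,147): 8 bp
  [147,155): 8 bp
  [155,171): 16 bp
  [171,184): 13 bp
  [184,196): 12 bp
  [196,202): 6 bp
  [202,224): 22 bp
  [224,231): 7 bp
  [231,240): 9 bp
  [240,246): 6 bp
  [246,254): 8 bp
  [254,266): 12 bp
  [266,272): 6 bp
  [272,277): 5 bp
  [277,285): 8 bp
  [285,291): 6 bp
  [291,297): 6 bp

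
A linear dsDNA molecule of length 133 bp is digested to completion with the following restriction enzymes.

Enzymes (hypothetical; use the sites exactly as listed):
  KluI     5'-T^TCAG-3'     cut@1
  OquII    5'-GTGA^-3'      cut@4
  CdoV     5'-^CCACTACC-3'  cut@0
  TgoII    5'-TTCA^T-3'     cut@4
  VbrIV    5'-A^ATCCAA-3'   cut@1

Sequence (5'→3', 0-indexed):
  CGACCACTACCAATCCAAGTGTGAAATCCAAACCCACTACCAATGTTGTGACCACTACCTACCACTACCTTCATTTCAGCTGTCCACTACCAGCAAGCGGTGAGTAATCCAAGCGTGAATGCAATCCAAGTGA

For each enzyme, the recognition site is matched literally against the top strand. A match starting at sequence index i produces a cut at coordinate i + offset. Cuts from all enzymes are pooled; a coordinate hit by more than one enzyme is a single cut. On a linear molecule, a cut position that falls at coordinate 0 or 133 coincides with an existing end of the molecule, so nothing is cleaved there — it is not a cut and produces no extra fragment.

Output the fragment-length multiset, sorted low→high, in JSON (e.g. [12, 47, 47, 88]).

Site scan:
  KluI (TTCAG, off=1): starts [74] → cuts [75]
  OquII (GTGA, off=4): starts [20, 47, 99, 114, 129] → cuts [24, 51, 103, 118] (position 133 is a terminus of the linear molecule — no cut)
  CdoV (CCACTACC, off=0): starts [3, 33, 51, 61, 83] → cuts [3, 33, 51, 61, 83]
  TgoII (TTCAT, off=4): starts [69] → cuts [73]
  VbrIV (AATCCAA, off=1): starts [11, 24, 105, 122] → cuts [12, 25, 106, 123]

Pooled cuts: [3, 12, 24, 25, 33, 51, 61, 73, 75, 83, 103, 106, 118, 123]

Fragments:
  [0,3): 3 bp
  [3,12): 9 bp
  [12,24): 12 bp
  [24,25): 1 bp
  [25,33): 8 bp
  [33,51): 18 bp
  [51,61): 10 bp
  [61,73): 12 bp
  [73,75): 2 bp
  [75,83): 8 bp
  [83,103): 20 bp
  [103,106): 3 bp
  [106,118): 12 bp
  [118,123): 5 bp
  [123,133): 10 bp

[1,2,3,3,5,8,8,9,10,10,12,12,12,18,20]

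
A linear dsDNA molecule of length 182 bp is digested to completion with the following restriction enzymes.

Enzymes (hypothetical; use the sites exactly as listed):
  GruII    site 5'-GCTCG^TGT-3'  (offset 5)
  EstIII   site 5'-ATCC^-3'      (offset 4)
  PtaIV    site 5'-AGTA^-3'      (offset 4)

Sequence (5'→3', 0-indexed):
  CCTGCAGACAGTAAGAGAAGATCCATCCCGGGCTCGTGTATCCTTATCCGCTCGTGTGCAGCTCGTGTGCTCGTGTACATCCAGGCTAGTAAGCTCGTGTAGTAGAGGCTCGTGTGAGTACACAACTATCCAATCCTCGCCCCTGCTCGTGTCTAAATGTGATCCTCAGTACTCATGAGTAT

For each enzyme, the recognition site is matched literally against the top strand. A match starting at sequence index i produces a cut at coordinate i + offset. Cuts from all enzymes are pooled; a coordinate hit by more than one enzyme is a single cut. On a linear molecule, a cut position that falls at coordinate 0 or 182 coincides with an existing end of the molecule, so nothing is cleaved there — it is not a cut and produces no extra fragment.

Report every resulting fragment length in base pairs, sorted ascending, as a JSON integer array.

[1,4,5,5,6,6,6,7,7,8,8,8,8,9,9,10,11,11,11,13,13,16]

Scan for sites:
  GruII GCTCGTGT/5: at [31, 49, 60, 68, 92, 107, 144] ⇒ [36, 54, 65, 73, 97, 112, 149]
  EstIII ATCC/4: at [20, 24, 39, 45, 78, 127, 132, 161] ⇒ [24, 28, 43, 49, 82, 131, 136, 165]
  PtaIV AGTA/4: at [9, 87, 100, 116, 167, 177] ⇒ [13, 91, 104, 120, 171, 181]

All cut coordinates (distinct, sorted): [13, 24, 28, 36, 43, 49, 54, 65, 73, 82, 91, 97, 104, 112, 120, 131, 136, 149, 165, 171, 181]

Fragments:
  [0,13): 13 bp
  [13,24): 11 bp
  [24,28): 4 bp
  [28,36): 8 bp
  [36,43): 7 bp
  [43,49): 6 bp
  [49,54): 5 bp
  [54,65): 11 bp
  [65,73): 8 bp
  [73,82): 9 bp
  [82,91): 9 bp
  [91,97): 6 bp
  [97,104): 7 bp
  [104,112): 8 bp
  [112,120): 8 bp
  [120,131): 11 bp
  [131,136): 5 bp
  [136,149): 13 bp
  [149,165): 16 bp
  [165,171): 6 bp
  [171,181): 10 bp
  [181,182): 1 bp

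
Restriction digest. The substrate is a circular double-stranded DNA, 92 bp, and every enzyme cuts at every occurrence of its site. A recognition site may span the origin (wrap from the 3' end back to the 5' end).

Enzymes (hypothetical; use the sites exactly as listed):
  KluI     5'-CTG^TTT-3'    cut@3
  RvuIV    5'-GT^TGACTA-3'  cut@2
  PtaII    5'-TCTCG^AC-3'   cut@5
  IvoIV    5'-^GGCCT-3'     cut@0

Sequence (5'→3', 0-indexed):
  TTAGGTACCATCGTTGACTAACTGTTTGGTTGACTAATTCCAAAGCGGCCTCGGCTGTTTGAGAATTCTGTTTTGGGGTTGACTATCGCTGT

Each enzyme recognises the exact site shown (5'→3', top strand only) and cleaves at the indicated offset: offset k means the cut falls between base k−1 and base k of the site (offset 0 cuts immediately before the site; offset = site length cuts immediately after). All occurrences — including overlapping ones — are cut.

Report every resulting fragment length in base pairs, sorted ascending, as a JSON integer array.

Scan for sites:
  KluI CTGTTT/3: at [21, 54, 67, 88] ⇒ [24, 57, 70, 91]
  RvuIV GTTGACTA/2: at [12, 28, 77] ⇒ [14, 30, 79]
  PtaII (TCTCGAC, off=5): no sites
  IvoIV GGCCT/0: at [46] ⇒ [46]

All cut coordinates (distinct, sorted): [14, 24, 30, 46, 57, 70, 79, 91]

Fragment lengths:
  14→24: 10 bp
  24→30: 6 bp
  30→46: 16 bp
  46→57: 11 bp
  57→70: 13 bp
  70→79: 9 bp
  79→91: 12 bp
  91→14 (wrap): 92-91+14 = 15 bp

[6,9,10,11,12,13,15,16]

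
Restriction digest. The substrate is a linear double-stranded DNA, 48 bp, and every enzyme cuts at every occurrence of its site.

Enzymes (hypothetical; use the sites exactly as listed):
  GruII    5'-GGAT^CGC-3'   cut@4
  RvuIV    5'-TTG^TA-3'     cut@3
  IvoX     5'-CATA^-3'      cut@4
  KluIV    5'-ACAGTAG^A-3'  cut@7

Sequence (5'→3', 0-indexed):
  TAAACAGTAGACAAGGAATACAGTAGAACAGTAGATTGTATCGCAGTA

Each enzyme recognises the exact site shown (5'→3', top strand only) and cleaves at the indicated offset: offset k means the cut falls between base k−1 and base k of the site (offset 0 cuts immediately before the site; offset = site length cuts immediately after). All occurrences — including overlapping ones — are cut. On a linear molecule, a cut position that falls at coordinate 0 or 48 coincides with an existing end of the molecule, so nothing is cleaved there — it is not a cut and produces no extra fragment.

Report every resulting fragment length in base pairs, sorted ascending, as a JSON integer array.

Per-enzyme occurrences:
  GruII (GGATCGC, off=4): no sites
  RvuIV TTGTA/3: at [35] ⇒ [38]
  IvoX (CATA, off=4): no sites
  KluIV ACAGTAGA/7: at [3, 19, 27] ⇒ [10, 26, 34]

All cut coordinates (distinct, sorted): [10, 26, 34, 38]

Fragments:
  [0,10): 10 bp
  [10,26): 16 bp
  [26,34): 8 bp
  [34,38): 4 bp
  [38,48): 10 bp

[4,8,10,10,16]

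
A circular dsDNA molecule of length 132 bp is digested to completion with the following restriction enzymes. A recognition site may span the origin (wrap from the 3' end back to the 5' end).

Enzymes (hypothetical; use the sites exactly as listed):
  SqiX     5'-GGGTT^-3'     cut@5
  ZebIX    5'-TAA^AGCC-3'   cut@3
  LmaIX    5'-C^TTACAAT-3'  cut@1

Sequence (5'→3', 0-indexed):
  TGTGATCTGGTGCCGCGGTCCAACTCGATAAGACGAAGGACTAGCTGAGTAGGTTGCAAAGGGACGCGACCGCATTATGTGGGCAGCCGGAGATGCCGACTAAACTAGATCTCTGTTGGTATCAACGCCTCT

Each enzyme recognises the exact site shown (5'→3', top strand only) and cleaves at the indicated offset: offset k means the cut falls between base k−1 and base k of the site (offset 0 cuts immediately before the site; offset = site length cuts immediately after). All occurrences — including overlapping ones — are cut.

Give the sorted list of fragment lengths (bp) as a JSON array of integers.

Scan for sites:
  SqiX (GGGTT, off=5): no sites
  ZebIX (TAAAGCC, off=3): no sites
  LmaIX (CTTACAAT, off=1): no sites

All cut coordinates (distinct, sorted): ∅

Fragment lengths:
  no cuts → one circular fragment of 132 bp

[132]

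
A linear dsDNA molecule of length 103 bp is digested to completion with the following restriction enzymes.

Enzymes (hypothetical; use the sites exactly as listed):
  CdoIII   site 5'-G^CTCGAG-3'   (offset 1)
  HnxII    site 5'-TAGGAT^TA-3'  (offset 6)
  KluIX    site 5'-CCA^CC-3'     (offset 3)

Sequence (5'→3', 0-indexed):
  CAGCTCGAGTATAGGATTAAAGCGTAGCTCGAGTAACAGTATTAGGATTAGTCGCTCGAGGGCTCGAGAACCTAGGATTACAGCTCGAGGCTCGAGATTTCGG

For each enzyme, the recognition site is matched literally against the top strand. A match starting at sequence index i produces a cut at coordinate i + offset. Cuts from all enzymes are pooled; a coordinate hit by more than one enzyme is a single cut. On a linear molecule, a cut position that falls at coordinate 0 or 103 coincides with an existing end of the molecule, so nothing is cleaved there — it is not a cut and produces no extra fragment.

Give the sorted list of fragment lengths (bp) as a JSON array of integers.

[3,5,6,7,8,10,13,14,16,21]

Per-enzyme occurrences:
  CdoIII GCTCGAG/1: at [2, 26, 53, 61, 82, 89] ⇒ [3, 27, 54, 62, 83, 90]
  HnxII TAGGATTA/6: at [11, 42, 72] ⇒ [17, 48, 78]
  KluIX (CCACC, off=3): no sites

Pooled cuts: [3, 17, 27, 48, 54, 62, 78, 83, 90]

Fragments:
  [0,3): 3 bp
  [3,17): 14 bp
  [17,27): 10 bp
  [27,48): 21 bp
  [48,54): 6 bp
  [54,62): 8 bp
  [62,78): 16 bp
  [78,83): 5 bp
  [83,90): 7 bp
  [90,103): 13 bp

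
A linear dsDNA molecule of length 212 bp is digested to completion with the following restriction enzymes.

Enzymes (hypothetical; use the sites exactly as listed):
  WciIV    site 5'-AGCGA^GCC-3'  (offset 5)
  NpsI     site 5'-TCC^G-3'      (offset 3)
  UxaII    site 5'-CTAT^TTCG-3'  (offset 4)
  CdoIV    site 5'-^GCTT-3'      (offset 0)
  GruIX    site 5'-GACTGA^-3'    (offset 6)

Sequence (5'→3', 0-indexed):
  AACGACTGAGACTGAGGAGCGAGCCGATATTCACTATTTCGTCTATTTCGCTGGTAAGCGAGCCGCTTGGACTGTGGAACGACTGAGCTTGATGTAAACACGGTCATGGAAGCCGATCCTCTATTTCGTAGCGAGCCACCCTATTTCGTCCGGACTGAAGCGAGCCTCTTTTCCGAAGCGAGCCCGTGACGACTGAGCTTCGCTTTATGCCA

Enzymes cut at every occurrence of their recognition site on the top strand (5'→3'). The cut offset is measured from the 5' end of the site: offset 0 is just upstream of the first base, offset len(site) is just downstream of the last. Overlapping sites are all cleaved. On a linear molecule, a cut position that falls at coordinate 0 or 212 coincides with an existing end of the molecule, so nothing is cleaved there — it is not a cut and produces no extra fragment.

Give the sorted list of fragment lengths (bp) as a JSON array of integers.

[3,5,5,6,7,7,7,7,9,9,10,10,11,11,15,15,15,22,38]

Site scan:
  WciIV (AGCGAGCC, off=5): starts [17, 56, 129, 158, 176] → cuts [22, 61, 134, 163, 181]
  NpsI (TCCG, off=3): starts [148, 171] → cuts [151, 174]
  UxaII (CTATTTCG, off=4): starts [33, 42, 120, 140] → cuts [37, 46, 124, 144]
  CdoIV (GCTT, off=0): starts [64, 86, 196, 201] → cuts [64, 86, 196, 201]
  GruIX (GACTGA, off=6): starts [3, 9, 80, 152, 190] → cuts [9, 15, 86, 158, 196]

All cut coordinates (distinct, sorted): [9, 15, 22, 37, 46, 61, 64, 86, 124, 134, 144, 151, 158, 163, 174, 181, 196, 201]

Fragments:
  [0,9): 9 bp
  [9,15): 6 bp
  [15,22): 7 bp
  [22,37): 15 bp
  [37,46): 9 bp
  [46,61): 15 bp
  [61,64): 3 bp
  [64,86): 22 bp
  [86,124): 38 bp
  [124,134): 10 bp
  [134,144): 10 bp
  [144,151): 7 bp
  [151,158): 7 bp
  [158,163): 5 bp
  [163,174): 11 bp
  [174,181): 7 bp
  [181,196): 15 bp
  [196,201): 5 bp
  [201,212): 11 bp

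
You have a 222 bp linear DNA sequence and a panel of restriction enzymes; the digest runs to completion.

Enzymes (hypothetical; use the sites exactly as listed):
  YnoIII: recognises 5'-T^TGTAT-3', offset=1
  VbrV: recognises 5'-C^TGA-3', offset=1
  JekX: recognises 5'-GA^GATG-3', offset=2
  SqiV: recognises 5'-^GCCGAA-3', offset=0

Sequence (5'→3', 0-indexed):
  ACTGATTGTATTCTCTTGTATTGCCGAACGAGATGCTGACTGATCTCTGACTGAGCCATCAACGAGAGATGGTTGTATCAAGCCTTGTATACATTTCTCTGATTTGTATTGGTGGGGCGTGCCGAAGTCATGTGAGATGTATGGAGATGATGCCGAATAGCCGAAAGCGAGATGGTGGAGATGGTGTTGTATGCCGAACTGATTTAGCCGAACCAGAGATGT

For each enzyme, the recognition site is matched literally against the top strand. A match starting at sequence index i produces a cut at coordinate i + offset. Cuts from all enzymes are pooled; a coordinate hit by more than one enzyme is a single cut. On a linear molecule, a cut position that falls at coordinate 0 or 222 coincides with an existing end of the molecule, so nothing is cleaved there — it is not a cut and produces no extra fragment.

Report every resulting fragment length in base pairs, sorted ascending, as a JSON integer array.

Scan for sites:
  YnoIII TTGTAT/1: at [5, 15, 72, 84, 103, 186] ⇒ [6, 16, 73, 85, 104, 187]
  VbrV CTGA/1: at [1, 35, 39, 46, 50, 98, 198] ⇒ [2, 36, 40, 47, 51, 99, 199]
  JekX GAGATG/2: at [29, 65, 133, 143, 168, 177, 215] ⇒ [31, 67, 135, 145, 170, 179, 217]
  SqiV GCCGAA/0: at [22, 120, 151, 159, 192, 206] ⇒ [22, 120, 151, 159, 192, 206]

All cut coordinates (distinct, sorted): [2, 6, 16, 22, 31, 36, 40, 47, 51, 67, 73, 85, 99, 104, 120, 135, 145, 151, 159, 170, 179, 187, 192, 199, 206, 217]

Fragments:
  [0,2): 2 bp
  [2,6): 4 bp
  [6,16): 10 bp
  [16,22): 6 bp
  [22,31): 9 bp
  [31,36): 5 bp
  [36,40): 4 bp
  [40,47): 7 bp
  [47,51): 4 bp
  [51,67): 16 bp
  [67,73): 6 bp
  [73,85): 12 bp
  [85,99): 14 bp
  [99,104): 5 bp
  [104,120): 16 bp
  [120,135): 15 bp
  [135,145): 10 bp
  [145,151): 6 bp
  [151,159): 8 bp
  [159,170): 11 bp
  [170,179): 9 bp
  [179,187): 8 bp
  [187,192): 5 bp
  [192,199): 7 bp
  [199,206): 7 bp
  [206,217): 11 bp
  [217,222): 5 bp

[2,4,4,4,5,5,5,5,6,6,6,7,7,7,8,8,9,9,10,10,11,11,12,14,15,16,16]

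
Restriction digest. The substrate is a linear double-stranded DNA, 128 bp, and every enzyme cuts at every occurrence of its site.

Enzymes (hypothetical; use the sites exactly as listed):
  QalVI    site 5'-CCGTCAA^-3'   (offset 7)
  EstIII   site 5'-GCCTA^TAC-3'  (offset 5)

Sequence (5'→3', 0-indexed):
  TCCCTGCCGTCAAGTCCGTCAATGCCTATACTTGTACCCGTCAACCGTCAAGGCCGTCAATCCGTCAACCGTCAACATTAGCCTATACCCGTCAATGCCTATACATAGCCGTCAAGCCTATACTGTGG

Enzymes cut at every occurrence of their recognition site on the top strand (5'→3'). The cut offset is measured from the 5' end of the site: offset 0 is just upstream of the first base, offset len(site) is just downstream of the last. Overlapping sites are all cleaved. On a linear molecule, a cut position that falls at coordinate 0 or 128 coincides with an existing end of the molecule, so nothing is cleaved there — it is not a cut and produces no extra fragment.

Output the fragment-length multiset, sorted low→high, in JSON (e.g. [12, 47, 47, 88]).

Site scan:
  QalVI (CCGTCAA, off=7): starts [6, 15, 37, 44, 53, 61, 68, 88, 108] → cuts [13, 22, 44, 51, 60, 68, 75, 95, 115]
  EstIII (GCCTATAC, off=5): starts [23, 80, 96, 115] → cuts [28, 85, 101, 120]

Pooled cuts: [13, 22, 28, 44, 51, 60, 68, 75, 85, 95, 101, 115, 120]

Fragment lengths:
  [0,13): 13 bp
  [13,22): 9 bp
  [22,28): 6 bp
  [28,44): 16 bp
  [44,51): 7 bp
  [51,60): 9 bp
  [60,68): 8 bp
  [68,75): 7 bp
  [75,85): 10 bp
  [85,95): 10 bp
  [95,101): 6 bp
  [101,115): 14 bp
  [115,120): 5 bp
  [120,128): 8 bp

[5,6,6,7,7,8,8,9,9,10,10,13,14,16]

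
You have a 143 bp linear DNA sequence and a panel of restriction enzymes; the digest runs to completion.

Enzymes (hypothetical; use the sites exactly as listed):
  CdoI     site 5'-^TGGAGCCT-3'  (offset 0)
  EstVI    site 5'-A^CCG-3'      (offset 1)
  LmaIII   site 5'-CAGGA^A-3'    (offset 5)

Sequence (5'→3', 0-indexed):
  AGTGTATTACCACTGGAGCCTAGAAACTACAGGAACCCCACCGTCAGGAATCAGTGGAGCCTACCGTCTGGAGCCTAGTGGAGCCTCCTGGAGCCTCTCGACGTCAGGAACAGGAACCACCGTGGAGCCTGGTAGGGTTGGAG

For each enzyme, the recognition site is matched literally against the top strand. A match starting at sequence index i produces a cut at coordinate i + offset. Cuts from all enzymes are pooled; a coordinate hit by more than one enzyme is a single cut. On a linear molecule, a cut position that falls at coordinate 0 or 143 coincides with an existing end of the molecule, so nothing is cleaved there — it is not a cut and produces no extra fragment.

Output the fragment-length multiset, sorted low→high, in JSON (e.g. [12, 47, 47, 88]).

[3,4,5,5,6,6,9,9,10,10,13,21,21,21]

Scan for sites:
  CdoI TGGAGCCT/0: at [13, 54, 68, 78, 88, 122] ⇒ [13, 54, 68, 78, 88, 122]
  EstVI ACCG/1: at [39, 62, 118] ⇒ [40, 63, 119]
  LmaIII CAGGAA/5: at [29, 44, 104, 110] ⇒ [34, 49, 109, 115]

Pooled cuts: [13, 34, 40, 49, 54, 63, 68, 78, 88, 109, 115, 119, 122]

Fragments:
  [0,13): 13 bp
  [13,34): 21 bp
  [34,40): 6 bp
  [40,49): 9 bp
  [49,54): 5 bp
  [54,63): 9 bp
  [63,68): 5 bp
  [68,78): 10 bp
  [78,88): 10 bp
  [88,109): 21 bp
  [109,115): 6 bp
  [115,119): 4 bp
  [119,122): 3 bp
  [122,143): 21 bp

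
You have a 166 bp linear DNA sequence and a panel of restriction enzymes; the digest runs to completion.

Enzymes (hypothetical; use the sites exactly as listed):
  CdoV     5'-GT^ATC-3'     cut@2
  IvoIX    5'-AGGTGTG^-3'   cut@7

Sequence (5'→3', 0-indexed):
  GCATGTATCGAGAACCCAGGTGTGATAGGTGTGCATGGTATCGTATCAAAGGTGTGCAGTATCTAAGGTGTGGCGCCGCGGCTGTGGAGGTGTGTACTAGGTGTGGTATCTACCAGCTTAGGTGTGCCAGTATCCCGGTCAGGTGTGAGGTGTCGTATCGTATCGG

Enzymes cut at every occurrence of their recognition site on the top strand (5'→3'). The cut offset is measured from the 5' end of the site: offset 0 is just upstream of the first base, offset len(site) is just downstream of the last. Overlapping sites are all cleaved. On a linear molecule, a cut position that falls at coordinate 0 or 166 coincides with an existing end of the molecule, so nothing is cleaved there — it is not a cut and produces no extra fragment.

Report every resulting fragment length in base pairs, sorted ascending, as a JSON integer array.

[2,4,5,5,5,5,6,6,9,9,11,12,12,16,18,19,22]

Scan for sites:
  CdoV GTATC/2: at [4, 37, 42, 58, 105, 129, 154, 159] ⇒ [6, 39, 44, 60, 107, 131, 156, 161]
  IvoIX AGGTGTG/7: at [17, 26, 49, 65, 87, 98, 119, 140] ⇒ [24, 33, 56, 72, 94, 105, 126, 147]

Pooled cuts: [6, 24, 33, 39, 44, 56, 60, 72, 94, 105, 107, 126, 131, 147, 156, 161]

Fragments:
  [0,6): 6 bp
  [6,24): 18 bp
  [24,33): 9 bp
  [33,39): 6 bp
  [39,44): 5 bp
  [44,56): 12 bp
  [56,60): 4 bp
  [60,72): 12 bp
  [72,94): 22 bp
  [94,105): 11 bp
  [105,107): 2 bp
  [107,126): 19 bp
  [126,131): 5 bp
  [131,147): 16 bp
  [147,156): 9 bp
  [156,161): 5 bp
  [161,166): 5 bp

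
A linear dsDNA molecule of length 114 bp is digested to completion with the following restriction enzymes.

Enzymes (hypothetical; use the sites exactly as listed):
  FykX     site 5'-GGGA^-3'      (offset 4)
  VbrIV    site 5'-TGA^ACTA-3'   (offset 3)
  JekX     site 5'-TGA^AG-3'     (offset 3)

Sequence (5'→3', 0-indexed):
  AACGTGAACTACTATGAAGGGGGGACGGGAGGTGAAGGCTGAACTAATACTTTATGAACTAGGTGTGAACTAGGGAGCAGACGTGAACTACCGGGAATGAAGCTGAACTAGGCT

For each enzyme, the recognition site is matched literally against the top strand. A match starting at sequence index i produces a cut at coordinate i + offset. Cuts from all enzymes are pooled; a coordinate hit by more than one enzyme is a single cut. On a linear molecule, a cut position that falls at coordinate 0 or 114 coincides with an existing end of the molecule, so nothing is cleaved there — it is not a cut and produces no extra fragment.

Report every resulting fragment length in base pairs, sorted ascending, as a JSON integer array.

[4,5,5,6,7,7,8,8,8,10,10,10,11,15]

Scan for sites:
  FykX GGGA/4: at [21, 26, 72, 92] ⇒ [25, 30, 76, 96]
  VbrIV TGAACTA/3: at [4, 39, 54, 65, 83, 103] ⇒ [7, 42, 57, 68, 86, 106]
  JekX TGAAG/3: at [14, 32, 97] ⇒ [17, 35, 100]

All cut coordinates (distinct, sorted): [7, 17, 25, 30, 35, 42, 57, 68, 76, 86, 96, 100, 106]

Fragment lengths:
  [0,7): 7 bp
  [7,17): 10 bp
  [17,25): 8 bp
  [25,30): 5 bp
  [30,35): 5 bp
  [35,42): 7 bp
  [42,57): 15 bp
  [57,68): 11 bp
  [68,76): 8 bp
  [76,86): 10 bp
  [86,96): 10 bp
  [96,100): 4 bp
  [100,106): 6 bp
  [106,114): 8 bp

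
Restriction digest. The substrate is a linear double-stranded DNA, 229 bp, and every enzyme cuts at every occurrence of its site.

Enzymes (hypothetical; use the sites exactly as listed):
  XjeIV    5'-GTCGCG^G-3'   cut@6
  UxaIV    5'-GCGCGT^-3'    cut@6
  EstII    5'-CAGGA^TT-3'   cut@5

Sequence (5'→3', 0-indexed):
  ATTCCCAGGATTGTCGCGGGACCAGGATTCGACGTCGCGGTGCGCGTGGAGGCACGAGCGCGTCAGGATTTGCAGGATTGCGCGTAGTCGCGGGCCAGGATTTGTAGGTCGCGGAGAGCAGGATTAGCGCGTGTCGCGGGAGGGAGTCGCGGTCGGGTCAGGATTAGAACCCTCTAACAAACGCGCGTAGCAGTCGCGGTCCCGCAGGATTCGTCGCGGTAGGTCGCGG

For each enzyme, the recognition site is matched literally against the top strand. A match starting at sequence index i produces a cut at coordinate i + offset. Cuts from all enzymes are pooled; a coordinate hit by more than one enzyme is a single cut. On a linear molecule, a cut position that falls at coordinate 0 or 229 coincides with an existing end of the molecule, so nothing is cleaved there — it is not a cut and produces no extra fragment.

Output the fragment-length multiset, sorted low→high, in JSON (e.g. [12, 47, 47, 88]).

[1,5,6,7,8,8,8,8,9,9,9,9,10,10,10,10,11,12,12,13,13,16,25]

Site scan:
  XjeIV GTCGCGG/6: at [12, 33, 86, 107, 132, 145, 192, 212, 222] ⇒ [18, 39, 92, 113, 138, 151, 198, 218, 228]
  UxaIV GCGCGT/6: at [41, 57, 79, 126, 182] ⇒ [47, 63, 85, 132, 188]
  EstII CAGGATT/5: at [5, 22, 63, 72, 95, 118, 158, 204] ⇒ [10, 27, 68, 77, 100, 123, 163, 209]

Pooled cuts: [10, 18, 27, 39, 47, 63, 68, 77, 85, 92, 100, 113, 123, 132, 138, 151, 163, 188, 198, 209, 218, 228]

Fragments:
  [0,10): 10 bp
  [10,18): 8 bp
  [18,27): 9 bp
  [27,39): 12 bp
  [39,47): 8 bp
  [47,63): 16 bp
  [63,68): 5 bp
  [68,77): 9 bp
  [77,85): 8 bp
  [85,92): 7 bp
  [92,100): 8 bp
  [100,113): 13 bp
  [113,123): 10 bp
  [123,132): 9 bp
  [132,138): 6 bp
  [138,151): 13 bp
  [151,163): 12 bp
  [163,188): 25 bp
  [188,198): 10 bp
  [198,209): 11 bp
  [209,218): 9 bp
  [218,228): 10 bp
  [228,229): 1 bp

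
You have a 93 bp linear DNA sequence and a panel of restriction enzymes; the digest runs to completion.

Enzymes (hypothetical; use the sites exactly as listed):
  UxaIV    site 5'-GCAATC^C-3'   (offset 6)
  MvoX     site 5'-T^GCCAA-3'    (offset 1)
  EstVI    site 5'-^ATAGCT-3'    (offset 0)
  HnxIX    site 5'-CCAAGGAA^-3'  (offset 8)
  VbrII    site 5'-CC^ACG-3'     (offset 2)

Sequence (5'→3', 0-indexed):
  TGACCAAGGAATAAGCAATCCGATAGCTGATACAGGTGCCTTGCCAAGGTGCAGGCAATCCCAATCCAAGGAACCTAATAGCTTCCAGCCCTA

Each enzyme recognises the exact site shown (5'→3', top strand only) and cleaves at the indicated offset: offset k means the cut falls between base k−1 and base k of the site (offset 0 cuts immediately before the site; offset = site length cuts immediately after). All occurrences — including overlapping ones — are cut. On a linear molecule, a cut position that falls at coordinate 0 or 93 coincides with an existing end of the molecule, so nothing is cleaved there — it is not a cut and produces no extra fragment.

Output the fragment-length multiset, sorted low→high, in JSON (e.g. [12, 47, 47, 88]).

Site scan:
  UxaIV (GCAATCC, off=6): starts [14, 54] → cuts [20, 60]
  MvoX (TGCCAA, off=1): starts [41] → cuts [42]
  EstVI (ATAGCT, off=0): starts [22, 77] → cuts [22, 77]
  HnxIX (CCAAGGAA, off=8): starts [3, 65] → cuts [11, 73]
  VbrII (CCACG, off=2): no sites

All cut coordinates (distinct, sorted): [11, 20, 22, 42, 60, 73, 77]

Fragment lengths:
  [0,11): 11 bp
  [11,20): 9 bp
  [20,22): 2 bp
  [22,42): 20 bp
  [42,60): 18 bp
  [60,73): 13 bp
  [73,77): 4 bp
  [77,93): 16 bp

[2,4,9,11,13,16,18,20]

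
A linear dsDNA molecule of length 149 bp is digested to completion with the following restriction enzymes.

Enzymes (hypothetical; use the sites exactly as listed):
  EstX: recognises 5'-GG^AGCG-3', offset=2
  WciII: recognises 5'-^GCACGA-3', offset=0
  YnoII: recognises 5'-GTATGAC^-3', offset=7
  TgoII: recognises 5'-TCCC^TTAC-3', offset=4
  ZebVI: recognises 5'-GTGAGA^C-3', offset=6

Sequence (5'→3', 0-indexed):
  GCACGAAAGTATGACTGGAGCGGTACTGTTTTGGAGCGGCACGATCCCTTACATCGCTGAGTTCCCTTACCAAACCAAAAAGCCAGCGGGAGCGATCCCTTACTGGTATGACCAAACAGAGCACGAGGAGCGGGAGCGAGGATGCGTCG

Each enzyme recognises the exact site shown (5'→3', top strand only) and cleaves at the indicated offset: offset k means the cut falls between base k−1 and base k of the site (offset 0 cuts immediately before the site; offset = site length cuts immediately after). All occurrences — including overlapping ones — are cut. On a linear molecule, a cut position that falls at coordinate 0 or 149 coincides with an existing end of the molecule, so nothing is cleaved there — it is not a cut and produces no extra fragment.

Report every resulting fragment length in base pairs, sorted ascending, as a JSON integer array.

Per-enzyme occurrences:
  EstX GGAGCG/2: at [16, 32, 88, 126, 132] ⇒ [18, 34, 90, 128, 134]
  WciII GCACGA/0: at [0, 38, 120] ⇒ [38, 120] (position 0 is a terminus of the linear molecule — no cut)
  YnoII GTATGAC/7: at [8, 105] ⇒ [15, 112]
  TgoII TCCCTTAC/4: at [44, 62, 95] ⇒ [48, 66, 99]
  ZebVI (GTGAGAC, off=6): no sites

All cut coordinates (distinct, sorted): [15, 18, 34, 38, 48, 66, 90, 99, 112, 120, 128, 134]

Fragments:
  [0,15): 15 bp
  [15,18): 3 bp
  [18,34): 16 bp
  [34,38): 4 bp
  [38,48): 10 bp
  [48,66): 18 bp
  [66,90): 24 bp
  [90,99): 9 bp
  [99,112): 13 bp
  [112,120): 8 bp
  [120,128): 8 bp
  [128,134): 6 bp
  [134,149): 15 bp

[3,4,6,8,8,9,10,13,15,15,16,18,24]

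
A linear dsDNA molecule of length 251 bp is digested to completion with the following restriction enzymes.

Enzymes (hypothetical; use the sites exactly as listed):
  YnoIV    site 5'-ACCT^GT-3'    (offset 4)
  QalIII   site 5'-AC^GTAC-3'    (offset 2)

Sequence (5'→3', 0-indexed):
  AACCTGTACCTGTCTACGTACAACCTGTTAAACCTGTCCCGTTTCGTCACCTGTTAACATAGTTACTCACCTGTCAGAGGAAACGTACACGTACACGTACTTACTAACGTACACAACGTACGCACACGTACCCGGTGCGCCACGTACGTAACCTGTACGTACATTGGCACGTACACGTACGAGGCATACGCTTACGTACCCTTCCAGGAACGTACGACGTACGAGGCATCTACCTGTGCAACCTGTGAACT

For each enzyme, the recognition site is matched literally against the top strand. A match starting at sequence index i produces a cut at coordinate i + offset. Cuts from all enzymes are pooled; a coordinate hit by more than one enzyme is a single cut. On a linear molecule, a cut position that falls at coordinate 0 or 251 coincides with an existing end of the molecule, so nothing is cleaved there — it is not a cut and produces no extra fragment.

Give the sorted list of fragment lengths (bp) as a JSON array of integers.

[4,5,6,6,6,6,6,7,7,9,9,9,9,10,11,12,12,12,16,16,17,17,19,20]

Site scan:
  YnoIV (ACCTGT, off=4): starts [1, 7, 22, 31, 48, 68, 150, 231, 240] → cuts [5, 11, 26, 35, 52, 72, 154, 235, 244]
  QalIII (ACGTAC, off=2): starts [15, 82, 88, 94, 106, 115, 125, 141, 156, 168, 174, 193, 209, 216] → cuts [17, 84, 90, 96, 108, 117, 127, 143, 158, 170, 176, 195, 211, 218]

Pooled cuts: [5, 11, 17, 26, 35, 52, 72, 84, 90, 96, 108, 117, 127, 143, 154, 158, 170, 176, 195, 211, 218, 235, 244]

Fragments:
  [0,5): 5 bp
  [5,11): 6 bp
  [11,17): 6 bp
  [17,26): 9 bp
  [26,35): 9 bp
  [35,52): 17 bp
  [52,72): 20 bp
  [72,84): 12 bp
  [84,90): 6 bp
  [90,96): 6 bp
  [96,108): 12 bp
  [108,117): 9 bp
  [117,127): 10 bp
  [127,143): 16 bp
  [143,154): 11 bp
  [154,158): 4 bp
  [158,170): 12 bp
  [170,176): 6 bp
  [176,195): 19 bp
  [195,211): 16 bp
  [211,218): 7 bp
  [218,235): 17 bp
  [235,244): 9 bp
  [244,251): 7 bp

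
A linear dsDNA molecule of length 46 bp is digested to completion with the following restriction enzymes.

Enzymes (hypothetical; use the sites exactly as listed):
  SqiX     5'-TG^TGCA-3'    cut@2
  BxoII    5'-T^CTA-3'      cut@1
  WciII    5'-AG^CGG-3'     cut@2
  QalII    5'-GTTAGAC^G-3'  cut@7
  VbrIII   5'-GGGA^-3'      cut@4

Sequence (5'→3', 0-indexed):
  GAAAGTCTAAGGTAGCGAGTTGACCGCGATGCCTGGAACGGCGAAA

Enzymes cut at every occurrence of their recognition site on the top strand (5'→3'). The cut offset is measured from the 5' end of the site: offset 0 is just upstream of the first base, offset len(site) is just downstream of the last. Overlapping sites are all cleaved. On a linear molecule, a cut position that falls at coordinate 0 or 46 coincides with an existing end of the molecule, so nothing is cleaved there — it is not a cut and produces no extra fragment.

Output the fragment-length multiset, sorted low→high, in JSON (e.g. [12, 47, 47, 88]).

[6,40]

Site scan:
  SqiX (TGTGCA, off=2): no sites
  BxoII TCTA/1: at [5] ⇒ [6]
  WciII (AGCGG, off=2): no sites
  QalII (GTTAGACG, off=7): no sites
  VbrIII (GGGA, off=4): no sites

Pooled cuts: [6]

Fragment lengths:
  [0,6): 6 bp
  [6,46): 40 bp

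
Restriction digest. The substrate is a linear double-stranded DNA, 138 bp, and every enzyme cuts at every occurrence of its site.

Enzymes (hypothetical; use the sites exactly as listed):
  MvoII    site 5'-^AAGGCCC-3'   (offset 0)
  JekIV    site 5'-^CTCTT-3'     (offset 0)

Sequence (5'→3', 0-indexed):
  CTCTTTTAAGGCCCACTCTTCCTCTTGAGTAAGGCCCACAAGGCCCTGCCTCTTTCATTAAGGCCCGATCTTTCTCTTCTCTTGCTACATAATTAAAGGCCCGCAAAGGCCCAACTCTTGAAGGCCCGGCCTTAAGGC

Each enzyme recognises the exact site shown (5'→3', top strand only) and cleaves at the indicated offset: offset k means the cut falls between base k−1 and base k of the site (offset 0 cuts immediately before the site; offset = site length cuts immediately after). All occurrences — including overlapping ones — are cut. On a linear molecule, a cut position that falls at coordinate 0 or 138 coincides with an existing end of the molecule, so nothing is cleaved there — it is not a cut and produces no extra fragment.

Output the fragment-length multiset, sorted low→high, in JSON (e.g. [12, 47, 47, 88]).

[5,6,6,7,8,9,9,9,10,10,10,14,17,18]

Scan for sites:
  MvoII AAGGCCC/0: at [7, 30, 39, 59, 95, 105, 120] ⇒ [7, 30, 39, 59, 95, 105, 120]
  JekIV CTCTT/0: at [0, 15, 21, 49, 73, 78, 114] ⇒ [15, 21, 49, 73, 78, 114] (position 0 is a terminus of the linear molecule — no cut)

All cut coordinates (distinct, sorted): [7, 15, 21, 30, 39, 49, 59, 73, 78, 95, 105, 114, 120]

Fragments:
  [0,7): 7 bp
  [7,15): 8 bp
  [15,21): 6 bp
  [21,30): 9 bp
  [30,39): 9 bp
  [39,49): 10 bp
  [49,59): 10 bp
  [59,73): 14 bp
  [73,78): 5 bp
  [78,95): 17 bp
  [95,105): 10 bp
  [105,114): 9 bp
  [114,120): 6 bp
  [120,138): 18 bp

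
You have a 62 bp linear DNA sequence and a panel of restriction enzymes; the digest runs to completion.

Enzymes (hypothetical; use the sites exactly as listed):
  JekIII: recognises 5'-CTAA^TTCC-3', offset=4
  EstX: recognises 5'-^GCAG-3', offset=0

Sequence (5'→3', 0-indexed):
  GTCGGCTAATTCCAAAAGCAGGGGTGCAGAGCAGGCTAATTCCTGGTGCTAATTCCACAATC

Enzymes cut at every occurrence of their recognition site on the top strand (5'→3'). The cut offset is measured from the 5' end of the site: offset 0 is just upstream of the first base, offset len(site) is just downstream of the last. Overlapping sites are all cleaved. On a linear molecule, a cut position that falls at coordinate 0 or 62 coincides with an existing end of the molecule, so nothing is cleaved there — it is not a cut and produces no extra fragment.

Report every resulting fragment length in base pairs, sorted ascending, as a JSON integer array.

Scan for sites:
  JekIII CTAATTCC/4: at [5, 35, 48] ⇒ [9, 39, 52]
  EstX GCAG/0: at [17, 25, 30] ⇒ [17, 25, 30]

All cut coordinates (distinct, sorted): [9, 17, 25, 30, 39, 52]

Fragments:
  [0,9): 9 bp
  [9,17): 8 bp
  [17,25): 8 bp
  [25,30): 5 bp
  [30,39): 9 bp
  [39,52): 13 bp
  [52,62): 10 bp

[5,8,8,9,9,10,13]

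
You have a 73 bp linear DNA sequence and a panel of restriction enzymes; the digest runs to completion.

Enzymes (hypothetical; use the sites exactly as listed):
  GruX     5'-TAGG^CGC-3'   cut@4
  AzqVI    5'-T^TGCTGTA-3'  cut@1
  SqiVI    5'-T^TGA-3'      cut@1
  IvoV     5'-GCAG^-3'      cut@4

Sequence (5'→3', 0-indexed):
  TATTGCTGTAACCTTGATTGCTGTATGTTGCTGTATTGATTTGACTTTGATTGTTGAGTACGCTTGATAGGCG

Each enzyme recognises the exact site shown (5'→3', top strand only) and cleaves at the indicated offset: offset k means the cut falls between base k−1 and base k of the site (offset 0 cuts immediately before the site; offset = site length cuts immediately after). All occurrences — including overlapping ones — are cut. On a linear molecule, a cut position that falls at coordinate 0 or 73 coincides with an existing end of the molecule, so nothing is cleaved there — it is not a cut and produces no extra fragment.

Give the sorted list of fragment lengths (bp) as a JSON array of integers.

[3,4,5,6,7,8,9,10,10,11]

Per-enzyme occurrences:
  GruX (TAGGCGC, off=4): no sites
  AzqVI TTGCTGTA/1: at [2, 17, 27] ⇒ [3, 18, 28]
  SqiVI TTGA/1: at [13, 35, 40, 46, 53, 63] ⇒ [14, 36, 41, 47, 54, 64]
  IvoV (GCAG, off=4): no sites

All cut coordinates (distinct, sorted): [3, 14, 18, 28, 36, 41, 47, 54, 64]

Fragments:
  [0,3): 3 bp
  [3,14): 11 bp
  [14,18): 4 bp
  [18,28): 10 bp
  [28,36): 8 bp
  [36,41): 5 bp
  [41,47): 6 bp
  [47,54): 7 bp
  [54,64): 10 bp
  [64,73): 9 bp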